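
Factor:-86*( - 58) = 4988 = 2^2*29^1*43^1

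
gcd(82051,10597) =1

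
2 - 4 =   -  2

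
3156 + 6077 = 9233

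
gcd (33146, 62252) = 2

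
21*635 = 13335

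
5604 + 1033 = 6637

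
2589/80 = 32 + 29/80 = 32.36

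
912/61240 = 114/7655 = 0.01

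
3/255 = 1/85 = 0.01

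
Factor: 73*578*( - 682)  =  -28776308= -  2^2*11^1*17^2*31^1 * 73^1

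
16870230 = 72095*234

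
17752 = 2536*7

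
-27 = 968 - 995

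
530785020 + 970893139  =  1501678159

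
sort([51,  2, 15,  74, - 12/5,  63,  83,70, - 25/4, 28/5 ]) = [-25/4,-12/5,2, 28/5, 15,  51, 63, 70, 74 , 83]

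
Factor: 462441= 3^1*7^1 * 19^2*61^1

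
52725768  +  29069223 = 81794991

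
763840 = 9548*80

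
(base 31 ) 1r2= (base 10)1800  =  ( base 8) 3410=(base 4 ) 130020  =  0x708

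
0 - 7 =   -  7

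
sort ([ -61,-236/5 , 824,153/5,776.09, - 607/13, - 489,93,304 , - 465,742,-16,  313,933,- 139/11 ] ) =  [ -489, - 465, -61,-236/5, - 607/13, - 16, -139/11, 153/5,93,304,313,742,776.09, 824, 933 ] 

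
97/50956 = 97/50956 = 0.00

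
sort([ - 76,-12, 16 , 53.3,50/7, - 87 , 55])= [ - 87,-76 , - 12,50/7 , 16,53.3,  55 ] 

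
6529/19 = 6529/19 = 343.63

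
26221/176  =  26221/176=148.98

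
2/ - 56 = -1 + 27/28 =- 0.04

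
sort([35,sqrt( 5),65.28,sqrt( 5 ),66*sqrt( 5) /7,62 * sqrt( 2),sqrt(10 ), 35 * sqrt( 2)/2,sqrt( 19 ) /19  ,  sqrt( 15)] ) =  [ sqrt(19) /19,sqrt( 5 ),sqrt( 5 ), sqrt( 10 ) , sqrt(15), 66*sqrt( 5 )/7, 35*sqrt( 2)/2,35, 65.28,62*sqrt( 2)]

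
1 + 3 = 4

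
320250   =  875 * 366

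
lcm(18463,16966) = 627742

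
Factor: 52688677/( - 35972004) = -2^( - 2)*3^( - 1)*2997667^( - 1 )*52688677^1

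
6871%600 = 271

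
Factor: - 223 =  - 223^1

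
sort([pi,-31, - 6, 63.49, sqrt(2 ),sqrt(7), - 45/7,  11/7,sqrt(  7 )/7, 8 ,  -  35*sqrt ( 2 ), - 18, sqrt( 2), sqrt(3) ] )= [  -  35*sqrt ( 2), - 31, - 18, - 45/7, - 6, sqrt(7 ) /7 , sqrt( 2), sqrt ( 2), 11/7,sqrt( 3),  sqrt( 7 ), pi , 8, 63.49] 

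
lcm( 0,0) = 0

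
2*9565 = 19130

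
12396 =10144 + 2252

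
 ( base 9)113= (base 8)135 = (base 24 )3l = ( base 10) 93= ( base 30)33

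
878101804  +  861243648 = 1739345452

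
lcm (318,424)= 1272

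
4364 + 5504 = 9868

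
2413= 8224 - 5811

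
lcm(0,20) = 0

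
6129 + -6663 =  - 534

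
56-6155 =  - 6099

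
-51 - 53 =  - 104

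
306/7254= 17/403 = 0.04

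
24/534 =4/89= 0.04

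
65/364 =5/28= 0.18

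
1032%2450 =1032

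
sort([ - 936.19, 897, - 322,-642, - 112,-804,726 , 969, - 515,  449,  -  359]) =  [ - 936.19 , - 804, - 642, - 515,  -  359, - 322, - 112  ,  449,726, 897,969 ] 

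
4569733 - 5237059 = - 667326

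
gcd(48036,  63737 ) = 1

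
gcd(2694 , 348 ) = 6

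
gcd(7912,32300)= 4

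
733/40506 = 733/40506 = 0.02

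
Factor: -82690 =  - 2^1*5^1*8269^1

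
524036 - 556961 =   -  32925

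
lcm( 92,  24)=552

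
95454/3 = 31818 = 31818.00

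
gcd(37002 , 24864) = 42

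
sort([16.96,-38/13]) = [-38/13, 16.96] 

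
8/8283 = 8/8283 = 0.00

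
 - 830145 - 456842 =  - 1286987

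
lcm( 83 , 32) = 2656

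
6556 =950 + 5606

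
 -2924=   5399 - 8323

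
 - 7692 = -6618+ -1074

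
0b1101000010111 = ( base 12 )3a47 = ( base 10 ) 6679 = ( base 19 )i9a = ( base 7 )25321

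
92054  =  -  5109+97163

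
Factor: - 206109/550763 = -3^2*22901^1*550763^ (-1 ) 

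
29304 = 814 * 36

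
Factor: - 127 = - 127^1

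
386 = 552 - 166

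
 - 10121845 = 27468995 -37590840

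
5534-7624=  - 2090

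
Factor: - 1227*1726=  - 2117802=-2^1*3^1*409^1*863^1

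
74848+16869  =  91717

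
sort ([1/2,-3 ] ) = [-3, 1/2]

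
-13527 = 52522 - 66049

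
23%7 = 2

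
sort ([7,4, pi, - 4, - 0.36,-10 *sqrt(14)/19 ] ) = [ - 4, - 10 * sqrt( 14)/19, - 0.36, pi, 4,7]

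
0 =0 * 402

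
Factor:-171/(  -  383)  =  3^2*19^1*383^(-1 ) 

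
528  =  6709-6181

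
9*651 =5859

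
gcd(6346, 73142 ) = 2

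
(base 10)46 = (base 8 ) 56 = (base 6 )114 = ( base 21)24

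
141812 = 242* 586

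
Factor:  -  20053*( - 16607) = 333020171 = 11^1*1823^1*16607^1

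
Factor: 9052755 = 3^1*5^1* 17^1*131^1*271^1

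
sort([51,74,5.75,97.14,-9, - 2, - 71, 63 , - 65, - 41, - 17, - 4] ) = [ - 71, -65, - 41, - 17, - 9, - 4, - 2, 5.75,51,63,74,97.14] 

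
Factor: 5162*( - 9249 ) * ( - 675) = 32226753150 = 2^1*3^4*5^2*29^1*89^1*3083^1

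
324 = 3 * 108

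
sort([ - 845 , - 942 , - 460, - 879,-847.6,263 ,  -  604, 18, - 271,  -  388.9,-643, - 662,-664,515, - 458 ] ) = [-942, - 879 , - 847.6, - 845, - 664, - 662,- 643, - 604,  -  460, - 458,-388.9 ,-271,18, 263, 515]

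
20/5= 4 = 4.00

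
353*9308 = 3285724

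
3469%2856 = 613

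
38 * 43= 1634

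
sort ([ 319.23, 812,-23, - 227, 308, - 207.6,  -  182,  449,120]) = [ - 227, -207.6,  -  182, - 23,120,308,319.23,449,812]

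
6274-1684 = 4590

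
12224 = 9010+3214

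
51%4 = 3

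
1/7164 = 1/7164 = 0.00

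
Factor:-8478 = -2^1*3^3*157^1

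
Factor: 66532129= 19^1*103^1*33997^1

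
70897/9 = 7877 + 4/9 = 7877.44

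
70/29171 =70/29171 =0.00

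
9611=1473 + 8138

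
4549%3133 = 1416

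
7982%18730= 7982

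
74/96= 37/48 = 0.77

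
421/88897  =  421/88897=0.00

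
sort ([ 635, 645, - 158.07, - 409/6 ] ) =[ - 158.07 ,-409/6, 635,645 ] 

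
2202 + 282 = 2484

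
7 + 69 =76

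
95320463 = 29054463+66266000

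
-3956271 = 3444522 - 7400793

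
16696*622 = 10384912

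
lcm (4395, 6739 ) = 101085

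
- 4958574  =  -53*93558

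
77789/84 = 926 + 5/84 = 926.06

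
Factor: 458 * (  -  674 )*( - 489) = 2^2*3^1*163^1*229^1*337^1 = 150950388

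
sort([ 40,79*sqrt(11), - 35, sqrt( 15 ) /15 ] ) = [ - 35,sqrt ( 15 )/15,  40, 79*sqrt( 11)]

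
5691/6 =1897/2 = 948.50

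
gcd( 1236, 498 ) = 6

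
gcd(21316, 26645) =5329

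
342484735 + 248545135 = 591029870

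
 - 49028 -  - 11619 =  - 37409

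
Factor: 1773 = 3^2*197^1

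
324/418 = 162/209 =0.78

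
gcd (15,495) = 15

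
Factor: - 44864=-2^6*701^1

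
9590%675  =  140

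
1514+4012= 5526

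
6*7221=43326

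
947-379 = 568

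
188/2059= 188/2059 = 0.09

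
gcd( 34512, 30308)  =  4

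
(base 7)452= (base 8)351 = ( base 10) 233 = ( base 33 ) 72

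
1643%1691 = 1643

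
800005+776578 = 1576583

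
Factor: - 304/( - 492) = 2^2 *3^( - 1)*19^1 * 41^( - 1 ) = 76/123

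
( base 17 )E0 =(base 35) 6S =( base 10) 238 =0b11101110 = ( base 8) 356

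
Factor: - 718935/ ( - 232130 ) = 2^(-1) * 3^1*7^1*41^1*139^( - 1) = 861/278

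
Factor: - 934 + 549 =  - 5^1*7^1*11^1 = - 385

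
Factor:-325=-5^2*13^1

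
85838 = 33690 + 52148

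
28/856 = 7/214 = 0.03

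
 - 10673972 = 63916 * ( - 167) 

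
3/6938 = 3/6938  =  0.00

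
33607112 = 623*53944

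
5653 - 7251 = -1598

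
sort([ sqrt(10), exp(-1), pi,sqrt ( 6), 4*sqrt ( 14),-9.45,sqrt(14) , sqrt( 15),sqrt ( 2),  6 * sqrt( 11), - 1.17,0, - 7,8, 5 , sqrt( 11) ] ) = [ - 9.45, - 7, - 1.17, 0,exp ( - 1),sqrt( 2), sqrt(6), pi,sqrt( 10),sqrt(11),sqrt(14 ), sqrt( 15 ),5, 8 , 4 * sqrt(14),6 * sqrt( 11) ] 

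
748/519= 1 + 229/519 =1.44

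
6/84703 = 6/84703 = 0.00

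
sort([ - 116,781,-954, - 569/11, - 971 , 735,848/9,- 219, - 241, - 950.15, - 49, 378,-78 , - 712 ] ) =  [ - 971,  -  954, - 950.15, - 712, - 241, - 219, - 116,-78,- 569/11, - 49,848/9,378,735, 781 ] 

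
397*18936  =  7517592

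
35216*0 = 0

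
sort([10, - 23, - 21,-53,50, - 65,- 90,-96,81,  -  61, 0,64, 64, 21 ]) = [-96,-90, - 65, - 61, - 53 ,- 23, - 21,0,10,21,50,64, 64, 81]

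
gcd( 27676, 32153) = 407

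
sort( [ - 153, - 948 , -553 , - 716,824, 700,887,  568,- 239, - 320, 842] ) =[ - 948, - 716 , - 553, - 320, - 239 , - 153,568,  700,824,  842,887] 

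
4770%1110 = 330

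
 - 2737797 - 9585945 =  - 12323742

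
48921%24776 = 24145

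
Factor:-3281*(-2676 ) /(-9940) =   -  3^1 * 5^( - 1)* 7^( - 1)*17^1*71^(  -  1 )*193^1*223^1 =- 2194989/2485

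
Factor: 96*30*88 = 2^9*3^2*5^1*11^1= 253440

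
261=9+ 252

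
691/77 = 8 + 75/77 = 8.97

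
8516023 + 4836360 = 13352383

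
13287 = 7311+5976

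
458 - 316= 142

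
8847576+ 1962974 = 10810550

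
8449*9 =76041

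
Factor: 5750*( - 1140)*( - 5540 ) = 2^5*3^1*5^5*19^1 * 23^1 * 277^1 = 36314700000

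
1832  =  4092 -2260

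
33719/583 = 57 + 488/583 = 57.84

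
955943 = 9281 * 103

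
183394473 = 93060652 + 90333821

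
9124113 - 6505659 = 2618454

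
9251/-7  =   - 1322 +3/7 = - 1321.57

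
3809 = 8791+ - 4982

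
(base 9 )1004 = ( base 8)1335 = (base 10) 733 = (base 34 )lj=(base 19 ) 20b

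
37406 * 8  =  299248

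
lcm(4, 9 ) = 36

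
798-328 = 470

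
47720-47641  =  79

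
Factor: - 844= - 2^2*211^1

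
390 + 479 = 869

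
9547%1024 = 331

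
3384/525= 1128/175 = 6.45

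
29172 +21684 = 50856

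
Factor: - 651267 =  - 3^3*24121^1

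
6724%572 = 432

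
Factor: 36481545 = 3^2*5^1*89^1*9109^1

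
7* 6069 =42483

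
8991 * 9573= 86070843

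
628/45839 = 628/45839=0.01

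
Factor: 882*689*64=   38892672 = 2^7*3^2*7^2 * 13^1*53^1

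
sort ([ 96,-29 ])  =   [  -  29, 96] 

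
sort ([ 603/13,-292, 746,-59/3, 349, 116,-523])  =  [ - 523, - 292, - 59/3, 603/13 , 116, 349, 746] 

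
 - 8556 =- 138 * 62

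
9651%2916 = 903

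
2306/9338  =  1153/4669=0.25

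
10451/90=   116 + 11/90 = 116.12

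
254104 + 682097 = 936201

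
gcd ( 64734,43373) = 1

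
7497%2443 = 168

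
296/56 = 37/7 = 5.29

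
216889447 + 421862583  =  638752030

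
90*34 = 3060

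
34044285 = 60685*561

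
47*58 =2726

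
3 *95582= 286746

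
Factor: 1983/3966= 2^(-1) = 1/2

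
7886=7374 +512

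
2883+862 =3745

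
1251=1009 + 242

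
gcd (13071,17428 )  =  4357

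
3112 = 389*8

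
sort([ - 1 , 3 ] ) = [ -1 , 3 ]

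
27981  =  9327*3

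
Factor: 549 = 3^2*61^1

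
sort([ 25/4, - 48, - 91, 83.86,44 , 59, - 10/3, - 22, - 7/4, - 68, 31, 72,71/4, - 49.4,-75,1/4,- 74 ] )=[ -91 , - 75,  -  74,- 68, -49.4,-48, - 22, - 10/3, - 7/4, 1/4, 25/4, 71/4 , 31, 44,59,72, 83.86] 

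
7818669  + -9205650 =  - 1386981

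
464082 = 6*77347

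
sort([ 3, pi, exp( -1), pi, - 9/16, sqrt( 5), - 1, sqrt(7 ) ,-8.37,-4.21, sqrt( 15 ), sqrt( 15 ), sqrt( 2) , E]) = [-8.37 , - 4.21, - 1,-9/16, exp(  -  1 ),  sqrt( 2), sqrt( 5 ), sqrt( 7),E, 3, pi, pi, sqrt( 15),  sqrt( 15 )] 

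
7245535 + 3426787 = 10672322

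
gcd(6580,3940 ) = 20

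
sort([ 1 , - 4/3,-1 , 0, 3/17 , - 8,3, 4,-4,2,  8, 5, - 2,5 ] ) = [ - 8, - 4, - 2,-4/3, - 1  ,  0, 3/17,1, 2,3, 4,5 , 5,  8]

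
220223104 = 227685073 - 7461969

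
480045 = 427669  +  52376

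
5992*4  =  23968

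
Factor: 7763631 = 3^1*2587877^1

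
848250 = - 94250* ( - 9 )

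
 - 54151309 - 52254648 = -106405957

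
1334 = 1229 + 105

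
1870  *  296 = 553520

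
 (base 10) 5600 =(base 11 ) 4231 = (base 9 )7612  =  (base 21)CEE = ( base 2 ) 1010111100000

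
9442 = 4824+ 4618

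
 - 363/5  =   - 363/5 = - 72.60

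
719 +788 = 1507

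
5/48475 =1/9695 = 0.00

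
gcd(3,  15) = 3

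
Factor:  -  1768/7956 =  - 2/9 = - 2^1*3^(-2 )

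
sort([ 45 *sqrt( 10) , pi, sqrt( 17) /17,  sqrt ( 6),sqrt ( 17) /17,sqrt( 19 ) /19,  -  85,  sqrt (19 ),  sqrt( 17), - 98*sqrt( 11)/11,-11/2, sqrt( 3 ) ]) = [ - 85, - 98*sqrt( 11)/11, - 11/2 , sqrt(19)/19,sqrt( 17)/17,  sqrt(17)/17,sqrt( 3 ) , sqrt( 6),pi,sqrt( 17 ) , sqrt( 19), 45*sqrt( 10)]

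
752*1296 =974592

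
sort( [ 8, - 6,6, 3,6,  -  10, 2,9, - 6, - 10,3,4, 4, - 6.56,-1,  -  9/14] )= [ - 10, - 10, - 6.56, - 6, - 6, - 1,-9/14,2, 3,3,4,4,6,6 , 8,9 ] 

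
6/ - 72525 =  - 1+ 24173/24175 = - 0.00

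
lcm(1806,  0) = 0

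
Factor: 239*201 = 3^1*67^1*239^1  =  48039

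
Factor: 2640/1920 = 11/8 = 2^ ( - 3)*11^1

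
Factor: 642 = 2^1*3^1*107^1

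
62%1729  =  62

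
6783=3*2261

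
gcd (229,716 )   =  1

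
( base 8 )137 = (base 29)38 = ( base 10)95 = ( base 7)164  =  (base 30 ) 35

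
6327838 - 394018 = 5933820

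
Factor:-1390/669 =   -  2^1*3^(-1)*5^1* 139^1  *223^(-1)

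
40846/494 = 1571/19= 82.68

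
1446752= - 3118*( - 464) 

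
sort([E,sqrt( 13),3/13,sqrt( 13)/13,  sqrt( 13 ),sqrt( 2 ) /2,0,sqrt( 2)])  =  [ 0,3/13,sqrt(13)/13, sqrt(2 ) /2, sqrt( 2), E, sqrt( 13 ) , sqrt (13 )]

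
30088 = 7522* 4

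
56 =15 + 41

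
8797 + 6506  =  15303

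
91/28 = 13/4 = 3.25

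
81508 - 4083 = 77425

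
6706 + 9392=16098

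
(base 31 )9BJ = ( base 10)9009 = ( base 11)6850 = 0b10001100110001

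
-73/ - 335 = 73/335 = 0.22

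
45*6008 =270360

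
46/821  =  46/821 = 0.06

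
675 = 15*45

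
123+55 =178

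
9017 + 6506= 15523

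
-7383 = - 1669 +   -  5714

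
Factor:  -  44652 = - 2^2 * 3^1*61^2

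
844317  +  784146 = 1628463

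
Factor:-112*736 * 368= -2^13*7^1*23^2 = - 30334976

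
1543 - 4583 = - 3040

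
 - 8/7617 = -8/7617 = -0.00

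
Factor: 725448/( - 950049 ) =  -241816/316683 =- 2^3*3^( - 3)*37^( - 1 )*167^1*181^1*317^ ( - 1) 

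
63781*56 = 3571736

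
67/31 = 2 + 5/31 = 2.16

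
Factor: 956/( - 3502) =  - 478/1751 = - 2^1*17^( - 1 ) *103^( - 1)*239^1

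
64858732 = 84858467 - 19999735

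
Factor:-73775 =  - 5^2 * 13^1 *227^1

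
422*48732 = 20564904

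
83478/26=3210 + 9/13 = 3210.69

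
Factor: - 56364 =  - 2^2*3^1*7^1*11^1  *  61^1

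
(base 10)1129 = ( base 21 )2bg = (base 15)504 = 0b10001101001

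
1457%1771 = 1457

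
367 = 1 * 367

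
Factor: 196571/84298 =2^( - 1 )*17^1*31^1*113^( - 1 ) = 527/226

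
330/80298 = 55/13383  =  0.00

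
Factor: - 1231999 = -1231999^1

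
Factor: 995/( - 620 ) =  - 199/124  =  - 2^( - 2)*31^(-1 ) * 199^1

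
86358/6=14393 =14393.00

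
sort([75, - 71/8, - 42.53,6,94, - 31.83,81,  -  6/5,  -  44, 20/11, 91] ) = [ - 44, - 42.53, - 31.83, - 71/8, - 6/5 , 20/11,6,75, 81, 91, 94 ] 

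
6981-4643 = 2338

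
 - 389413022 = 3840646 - 393253668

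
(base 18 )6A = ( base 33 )3j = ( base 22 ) 58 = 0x76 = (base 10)118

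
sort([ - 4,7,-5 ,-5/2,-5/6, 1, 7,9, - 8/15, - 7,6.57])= [-7, -5, - 4 ,-5/2, - 5/6,-8/15,  1,  6.57,7, 7,  9]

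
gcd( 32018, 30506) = 14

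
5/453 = 5/453 = 0.01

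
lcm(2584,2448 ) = 46512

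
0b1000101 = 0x45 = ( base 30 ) 29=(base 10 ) 69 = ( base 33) 23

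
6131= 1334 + 4797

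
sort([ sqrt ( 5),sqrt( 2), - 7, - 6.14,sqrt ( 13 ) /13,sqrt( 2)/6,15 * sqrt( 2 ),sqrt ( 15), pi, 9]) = [ - 7, - 6.14,sqrt( 2 ) /6, sqrt( 13 )/13 , sqrt( 2),sqrt ( 5 ),pi,sqrt (15),9,15 * sqrt ( 2)] 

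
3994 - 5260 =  - 1266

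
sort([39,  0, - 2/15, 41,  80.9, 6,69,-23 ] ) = [ - 23,  -  2/15,0,6,39,41,69,80.9 ] 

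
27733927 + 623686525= 651420452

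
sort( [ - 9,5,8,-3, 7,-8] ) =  [ - 9, - 8, - 3, 5, 7,8] 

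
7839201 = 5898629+1940572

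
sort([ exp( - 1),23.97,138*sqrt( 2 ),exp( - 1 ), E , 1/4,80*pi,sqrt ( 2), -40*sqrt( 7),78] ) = [-40*sqrt(7), 1/4,exp( - 1 ), exp ( - 1), sqrt(2), E,23.97,  78, 138*sqrt( 2), 80 *pi ] 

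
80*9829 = 786320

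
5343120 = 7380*724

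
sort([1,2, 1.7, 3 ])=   [ 1, 1.7, 2, 3] 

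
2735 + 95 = 2830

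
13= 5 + 8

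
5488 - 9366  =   - 3878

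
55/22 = 5/2 = 2.50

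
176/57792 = 11/3612 = 0.00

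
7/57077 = 7/57077 = 0.00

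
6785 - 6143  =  642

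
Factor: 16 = 2^4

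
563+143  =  706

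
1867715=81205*23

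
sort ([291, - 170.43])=[-170.43,291]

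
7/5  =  7/5 =1.40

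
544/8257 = 544/8257 = 0.07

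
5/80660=1/16132 = 0.00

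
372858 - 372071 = 787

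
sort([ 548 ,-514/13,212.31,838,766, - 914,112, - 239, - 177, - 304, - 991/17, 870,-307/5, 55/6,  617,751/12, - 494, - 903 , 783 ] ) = [ - 914 , - 903,  -  494, - 304,- 239,-177, - 307/5, - 991/17, - 514/13,55/6, 751/12, 112,212.31, 548 , 617, 766, 783,838,  870]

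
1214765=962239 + 252526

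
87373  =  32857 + 54516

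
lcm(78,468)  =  468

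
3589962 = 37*97026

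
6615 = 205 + 6410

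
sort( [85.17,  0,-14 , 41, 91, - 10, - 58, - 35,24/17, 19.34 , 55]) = [-58, - 35, - 14 ,  -  10,0,24/17, 19.34 , 41, 55 , 85.17 , 91]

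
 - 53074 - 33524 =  - 86598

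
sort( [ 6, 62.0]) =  [6,62.0]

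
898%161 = 93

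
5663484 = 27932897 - 22269413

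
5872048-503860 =5368188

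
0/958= 0= 0.00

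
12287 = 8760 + 3527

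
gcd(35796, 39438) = 6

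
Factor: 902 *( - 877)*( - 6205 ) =2^1 * 5^1 * 11^1*17^1*41^1 * 73^1 * 877^1  =  4908490070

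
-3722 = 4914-8636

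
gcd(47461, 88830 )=1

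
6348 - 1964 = 4384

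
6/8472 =1/1412= 0.00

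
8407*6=50442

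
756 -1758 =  - 1002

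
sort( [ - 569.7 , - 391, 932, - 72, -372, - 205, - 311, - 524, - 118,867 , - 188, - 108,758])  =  [-569.7, - 524, - 391, - 372, - 311, - 205, - 188, - 118  , - 108, - 72,758, 867, 932]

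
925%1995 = 925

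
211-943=-732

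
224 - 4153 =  - 3929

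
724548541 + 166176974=890725515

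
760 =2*380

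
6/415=6/415  =  0.01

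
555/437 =1 + 118/437=   1.27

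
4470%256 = 118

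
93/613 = 93/613  =  0.15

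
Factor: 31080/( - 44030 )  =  -2^2*3^1*17^( - 1 )=- 12/17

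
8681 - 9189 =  - 508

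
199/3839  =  199/3839  =  0.05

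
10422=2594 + 7828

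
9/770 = 9/770= 0.01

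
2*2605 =5210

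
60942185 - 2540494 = 58401691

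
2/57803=2/57803=0.00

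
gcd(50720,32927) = 1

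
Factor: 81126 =2^1*3^2*4507^1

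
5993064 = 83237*72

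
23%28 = 23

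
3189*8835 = 28174815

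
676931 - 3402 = 673529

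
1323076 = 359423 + 963653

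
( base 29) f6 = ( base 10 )441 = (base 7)1200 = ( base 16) 1B9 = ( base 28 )fl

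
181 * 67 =12127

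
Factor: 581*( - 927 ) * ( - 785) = 422790795=3^2*5^1*7^1*83^1*103^1 * 157^1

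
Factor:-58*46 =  - 2^2*23^1 * 29^1 = - 2668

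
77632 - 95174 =  -  17542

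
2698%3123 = 2698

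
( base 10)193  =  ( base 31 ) 67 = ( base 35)5I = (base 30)6D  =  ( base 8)301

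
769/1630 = 769/1630 = 0.47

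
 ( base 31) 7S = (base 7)500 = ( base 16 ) F5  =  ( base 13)15b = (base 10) 245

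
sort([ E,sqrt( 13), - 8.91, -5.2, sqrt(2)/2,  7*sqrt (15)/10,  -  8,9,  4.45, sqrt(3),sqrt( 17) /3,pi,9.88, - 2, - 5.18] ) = [  -  8.91,-8,  -  5.2, - 5.18, - 2,sqrt ( 2 )/2,sqrt(17 ) /3, sqrt ( 3 ), 7*sqrt(15) /10,E, pi, sqrt( 13 ), 4.45,  9,9.88]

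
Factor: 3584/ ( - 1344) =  - 8/3 = - 2^3*3^( - 1)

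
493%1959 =493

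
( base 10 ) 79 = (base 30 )2j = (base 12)67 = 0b1001111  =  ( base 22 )3D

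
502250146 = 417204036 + 85046110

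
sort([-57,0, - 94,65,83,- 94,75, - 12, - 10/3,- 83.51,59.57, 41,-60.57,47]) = [-94, - 94 , - 83.51, - 60.57,-57, - 12, - 10/3 , 0,41,47,59.57 , 65, 75 , 83] 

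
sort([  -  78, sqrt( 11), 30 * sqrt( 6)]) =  [ - 78,  sqrt (11 ),30*sqrt( 6)] 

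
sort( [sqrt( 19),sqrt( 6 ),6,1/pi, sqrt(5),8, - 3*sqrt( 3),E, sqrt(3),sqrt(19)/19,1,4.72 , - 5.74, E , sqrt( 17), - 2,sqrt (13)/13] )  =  [  -  5.74,-3  *  sqrt(3 ), - 2 , sqrt(19) /19,sqrt( 13) /13  ,  1/pi,1, sqrt(3), sqrt(5),sqrt( 6),E , E, sqrt(17),sqrt ( 19 ),4.72,6, 8 ] 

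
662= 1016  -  354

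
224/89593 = 32/12799 = 0.00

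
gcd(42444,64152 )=324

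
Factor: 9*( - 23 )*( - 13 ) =2691 = 3^2*13^1*23^1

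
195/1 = 195 = 195.00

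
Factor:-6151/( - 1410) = 2^( - 1)*3^( - 1 )*5^( - 1)*47^( - 1)*6151^1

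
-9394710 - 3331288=  -  12725998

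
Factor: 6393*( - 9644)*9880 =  - 2^5 * 3^1*5^1*13^1*19^1*2131^1*2411^1=- 609142428960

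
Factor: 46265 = 5^1*19^1 * 487^1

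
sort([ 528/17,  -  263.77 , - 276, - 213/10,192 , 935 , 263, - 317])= [ - 317,  -  276, - 263.77, - 213/10, 528/17, 192,  263, 935]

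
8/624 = 1/78 = 0.01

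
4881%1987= 907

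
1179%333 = 180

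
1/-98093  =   - 1/98093 = - 0.00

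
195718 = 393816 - 198098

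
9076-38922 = - 29846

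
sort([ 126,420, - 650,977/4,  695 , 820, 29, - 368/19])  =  [ - 650, - 368/19,  29, 126,977/4,420,695,820 ]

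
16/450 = 8/225 = 0.04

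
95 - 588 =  - 493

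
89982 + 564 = 90546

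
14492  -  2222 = 12270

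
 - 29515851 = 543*( - 54357)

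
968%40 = 8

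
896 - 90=806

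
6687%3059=569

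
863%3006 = 863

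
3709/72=51 + 37/72 = 51.51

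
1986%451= 182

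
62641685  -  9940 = 62631745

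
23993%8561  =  6871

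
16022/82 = 8011/41   =  195.39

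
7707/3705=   2569/1235 = 2.08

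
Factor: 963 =3^2*107^1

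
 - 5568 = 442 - 6010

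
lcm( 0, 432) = 0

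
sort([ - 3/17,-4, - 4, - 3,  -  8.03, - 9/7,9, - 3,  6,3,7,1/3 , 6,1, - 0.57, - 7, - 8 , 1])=[ - 8.03, - 8, - 7, - 4, - 4, - 3, - 3,-9/7, - 0.57,- 3/17 , 1/3 , 1 , 1,3,6, 6,  7,9 ]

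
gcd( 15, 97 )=1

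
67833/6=11305 + 1/2 = 11305.50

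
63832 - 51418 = 12414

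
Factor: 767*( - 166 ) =  -  127322 = - 2^1*13^1 * 59^1*83^1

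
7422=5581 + 1841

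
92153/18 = 92153/18 = 5119.61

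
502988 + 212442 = 715430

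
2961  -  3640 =-679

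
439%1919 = 439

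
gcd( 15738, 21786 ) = 6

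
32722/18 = 1817+8/9 = 1817.89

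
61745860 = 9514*6490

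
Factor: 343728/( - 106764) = -2^2 *3^1*11^1*41^ (-1) = -132/41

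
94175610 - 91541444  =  2634166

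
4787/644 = 4787/644  =  7.43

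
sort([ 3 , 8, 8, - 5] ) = [  -  5,  3, 8,8]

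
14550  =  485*30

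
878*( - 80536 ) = -70710608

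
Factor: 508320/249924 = 2^3*3^1*5^1 * 59^( - 1 ) = 120/59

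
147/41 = 3 + 24/41 = 3.59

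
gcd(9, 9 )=9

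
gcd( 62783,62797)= 7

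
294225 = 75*3923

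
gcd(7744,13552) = 1936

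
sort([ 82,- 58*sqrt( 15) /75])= [ - 58*sqrt( 15) /75,82 ] 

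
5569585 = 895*6223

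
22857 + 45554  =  68411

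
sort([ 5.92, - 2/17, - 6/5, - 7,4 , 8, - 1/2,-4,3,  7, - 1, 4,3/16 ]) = [ - 7,-4, - 6/5,-1, - 1/2,  -  2/17,3/16,3,4,  4,  5.92,7,8]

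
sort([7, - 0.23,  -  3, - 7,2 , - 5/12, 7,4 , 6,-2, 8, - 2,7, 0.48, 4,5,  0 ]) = [ - 7, - 3,- 2 , - 2,  -  5/12,- 0.23,  0,0.48,2,4, 4,5, 6 , 7,7, 7,8] 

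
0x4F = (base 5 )304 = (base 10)79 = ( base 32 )2F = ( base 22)3D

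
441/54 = 8+ 1/6 = 8.17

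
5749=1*5749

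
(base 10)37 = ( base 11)34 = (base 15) 27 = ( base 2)100101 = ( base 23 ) 1e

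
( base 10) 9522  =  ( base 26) e26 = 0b10010100110010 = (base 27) D1I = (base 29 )B9A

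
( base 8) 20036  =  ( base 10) 8222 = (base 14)2DD4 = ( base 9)12245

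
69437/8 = 8679 + 5/8=8679.62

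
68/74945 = 68/74945 = 0.00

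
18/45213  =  6/15071 = 0.00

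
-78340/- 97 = 78340/97 = 807.63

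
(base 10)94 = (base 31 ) 31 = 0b1011110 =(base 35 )2o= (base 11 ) 86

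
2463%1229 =5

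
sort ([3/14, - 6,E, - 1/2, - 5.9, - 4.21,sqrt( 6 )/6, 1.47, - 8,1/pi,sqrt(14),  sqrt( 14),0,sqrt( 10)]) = [ - 8, - 6, - 5.9 , - 4.21, - 1/2,0,3/14,1/pi,sqrt( 6)/6,1.47,E, sqrt( 10),sqrt( 14),  sqrt( 14)] 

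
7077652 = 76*93127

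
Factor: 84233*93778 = 7899202274 = 2^1 * 131^1*643^1 *46889^1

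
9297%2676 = 1269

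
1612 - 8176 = -6564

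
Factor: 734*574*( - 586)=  -2^3*7^1*41^1*293^1 * 367^1 = -246891176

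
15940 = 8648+7292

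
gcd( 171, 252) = 9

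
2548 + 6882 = 9430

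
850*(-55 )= - 46750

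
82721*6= 496326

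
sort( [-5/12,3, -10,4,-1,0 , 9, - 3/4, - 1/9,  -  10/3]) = [ - 10, - 10/3, - 1, - 3/4, - 5/12, - 1/9, 0,3,4, 9]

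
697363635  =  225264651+472098984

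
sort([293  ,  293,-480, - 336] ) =[-480, - 336, 293, 293 ] 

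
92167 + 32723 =124890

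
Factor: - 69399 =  - 3^2 *11^1*701^1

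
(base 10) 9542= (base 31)9SP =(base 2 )10010101000110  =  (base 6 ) 112102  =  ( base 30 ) ai2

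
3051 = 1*3051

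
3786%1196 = 198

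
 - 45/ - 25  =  9/5 = 1.80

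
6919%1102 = 307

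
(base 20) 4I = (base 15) 68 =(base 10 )98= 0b1100010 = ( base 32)32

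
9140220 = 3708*2465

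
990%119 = 38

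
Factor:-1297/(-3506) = 2^(- 1)*1297^1*1753^ ( - 1 ) 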